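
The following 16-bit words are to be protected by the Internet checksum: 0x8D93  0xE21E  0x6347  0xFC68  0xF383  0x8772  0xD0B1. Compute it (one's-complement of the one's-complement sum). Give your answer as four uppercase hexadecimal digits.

One's-complement addition (fold any carry out of bit 15 back into bit 0):
  0x8D93 + 0xE21E = 0x16FB1 → wrap carry → 0x6FB2
  0x6FB2 + 0x6347 = 0x0D2F9
  0xD2F9 + 0xFC68 = 0x1CF61 → wrap carry → 0xCF62
  0xCF62 + 0xF383 = 0x1C2E5 → wrap carry → 0xC2E6
  0xC2E6 + 0x8772 = 0x14A58 → wrap carry → 0x4A59
  0x4A59 + 0xD0B1 = 0x11B0A → wrap carry → 0x1B0B
One's-complement sum = 0x1B0B.
Checksum = ~0x1B0B & 0xFFFF = 0xE4F4.

E4F4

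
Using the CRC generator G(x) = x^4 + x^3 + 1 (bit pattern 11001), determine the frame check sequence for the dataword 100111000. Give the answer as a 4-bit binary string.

1111

Append 4 zeros: 1001110000000. Divide by 11001 (XOR where the leading bit is 1):
  pos 0: 10011 XOR 11001 = 01010
  pos 1: 10101 XOR 11001 = 01100
  pos 2: 11000 XOR 11001 = 00001
  pos 6: 10000 XOR 11001 = 01001
  pos 7: 10010 XOR 11001 = 01011
  pos 8: 10110 XOR 11001 = 01111
Remainder (last 4 bits) = 1111. This is the CRC / FCS.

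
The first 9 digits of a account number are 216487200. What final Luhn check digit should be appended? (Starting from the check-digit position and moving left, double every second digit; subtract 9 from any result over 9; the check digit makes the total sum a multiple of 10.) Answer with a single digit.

Partial digits right→left: 0 0 2 7 8 4 6 1 2
Double every second digit counting from the check-digit position (so the 1st, 3rd, 5th, ... of the partial from the right).
  doubled (with −9 where >9): 0 4 7 3 4 → sum 18
  kept as-is: 0 7 4 1 → sum 12
Total = 18 + 12 = 30.
Check digit = (10 − (30 mod 10)) mod 10 = 0.

0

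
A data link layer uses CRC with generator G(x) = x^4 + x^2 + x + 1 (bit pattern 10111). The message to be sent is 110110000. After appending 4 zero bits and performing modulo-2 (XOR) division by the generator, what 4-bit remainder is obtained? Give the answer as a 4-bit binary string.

1111

Append 4 zeros: 1101100000000. Divide by 10111 (XOR where the leading bit is 1):
  pos 0: 11011 XOR 10111 = 01100
  pos 1: 11000 XOR 10111 = 01111
  pos 2: 11110 XOR 10111 = 01001
  pos 3: 10010 XOR 10111 = 00101
  pos 5: 10100 XOR 10111 = 00011
  pos 8: 11000 XOR 10111 = 01111
Remainder (last 4 bits) = 1111. This is the CRC / FCS.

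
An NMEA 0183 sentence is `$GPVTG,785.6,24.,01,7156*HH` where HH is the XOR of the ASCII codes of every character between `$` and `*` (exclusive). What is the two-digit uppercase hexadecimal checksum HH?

5C

XOR the ASCII codes of the payload characters:
  'G' = 0x47 → acc = 0x47
  'P' = 0x50 → acc = 0x17
  'V' = 0x56 → acc = 0x41
  'T' = 0x54 → acc = 0x15
  'G' = 0x47 → acc = 0x52
  ',' = 0x2C → acc = 0x7E
  '7' = 0x37 → acc = 0x49
  '8' = 0x38 → acc = 0x71
  '5' = 0x35 → acc = 0x44
  '.' = 0x2E → acc = 0x6A
  '6' = 0x36 → acc = 0x5C
  ',' = 0x2C → acc = 0x70
  '2' = 0x32 → acc = 0x42
  '4' = 0x34 → acc = 0x76
  '.' = 0x2E → acc = 0x58
  ',' = 0x2C → acc = 0x74
  '0' = 0x30 → acc = 0x44
  '1' = 0x31 → acc = 0x75
  ',' = 0x2C → acc = 0x59
  '7' = 0x37 → acc = 0x6E
  '1' = 0x31 → acc = 0x5F
  '5' = 0x35 → acc = 0x6A
  '6' = 0x36 → acc = 0x5C
Checksum = 0x5C.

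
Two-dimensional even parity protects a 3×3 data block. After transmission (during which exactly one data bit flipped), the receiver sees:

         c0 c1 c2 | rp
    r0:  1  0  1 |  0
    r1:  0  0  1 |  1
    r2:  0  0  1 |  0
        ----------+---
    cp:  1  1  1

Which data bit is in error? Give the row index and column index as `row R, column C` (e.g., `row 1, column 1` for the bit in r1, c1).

row 2, column 1

Recompute each row's even parity and compare to rp:
  r0: data parity 0, sent rp 0 → ok
  r1: data parity 1, sent rp 1 → ok
  r2: data parity 1, sent rp 0 → mismatch
Recompute each column's even parity and compare to cp:
  c0: data parity 1, sent cp 1 → ok
  c1: data parity 0, sent cp 1 → mismatch
  c2: data parity 1, sent cp 1 → ok
Exactly one row (r2) and one column (c1) fail → the flipped bit is at their intersection.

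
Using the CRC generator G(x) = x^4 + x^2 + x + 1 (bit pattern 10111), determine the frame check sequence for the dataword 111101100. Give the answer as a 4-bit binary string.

1111

Append 4 zeros: 1111011000000. Divide by 10111 (XOR where the leading bit is 1):
  pos 0: 11110 XOR 10111 = 01001
  pos 1: 10011 XOR 10111 = 00100
  pos 3: 10010 XOR 10111 = 00101
  pos 5: 10100 XOR 10111 = 00011
  pos 8: 11000 XOR 10111 = 01111
Remainder (last 4 bits) = 1111. This is the CRC / FCS.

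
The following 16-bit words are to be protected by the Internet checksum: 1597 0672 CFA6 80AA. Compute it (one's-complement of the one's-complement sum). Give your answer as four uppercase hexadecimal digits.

One's-complement addition (fold any carry out of bit 15 back into bit 0):
  0x1597 + 0x0672 = 0x01C09
  0x1C09 + 0xCFA6 = 0x0EBAF
  0xEBAF + 0x80AA = 0x16C59 → wrap carry → 0x6C5A
One's-complement sum = 0x6C5A.
Checksum = ~0x6C5A & 0xFFFF = 0x93A5.

93A5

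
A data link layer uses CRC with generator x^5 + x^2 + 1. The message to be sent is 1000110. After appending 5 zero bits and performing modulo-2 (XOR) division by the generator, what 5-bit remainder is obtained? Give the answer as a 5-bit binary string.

11001

Append 5 zeros: 100011000000. Divide by 100101 (XOR where the leading bit is 1):
  pos 0: 100011 XOR 100101 = 000110
  pos 3: 110000 XOR 100101 = 010101
  pos 4: 101010 XOR 100101 = 001111
  pos 6: 111100 XOR 100101 = 011001
Remainder (last 5 bits) = 11001. This is the CRC / FCS.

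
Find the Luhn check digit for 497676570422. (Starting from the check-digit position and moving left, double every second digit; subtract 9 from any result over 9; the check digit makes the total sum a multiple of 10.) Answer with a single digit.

3

Partial digits right→left: 2 2 4 0 7 5 6 7 6 7 9 4
Double every second digit counting from the check-digit position (so the 1st, 3rd, 5th, ... of the partial from the right).
  doubled (with −9 where >9): 4 8 5 3 3 9 → sum 32
  kept as-is: 2 0 5 7 7 4 → sum 25
Total = 32 + 25 = 57.
Check digit = (10 − (57 mod 10)) mod 10 = 3.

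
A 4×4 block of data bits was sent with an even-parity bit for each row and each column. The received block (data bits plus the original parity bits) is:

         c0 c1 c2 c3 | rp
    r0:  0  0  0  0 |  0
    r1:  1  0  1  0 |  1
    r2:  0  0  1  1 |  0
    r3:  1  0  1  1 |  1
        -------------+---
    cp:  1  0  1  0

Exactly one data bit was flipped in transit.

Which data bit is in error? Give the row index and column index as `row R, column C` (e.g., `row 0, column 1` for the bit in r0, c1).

Recompute each row's even parity and compare to rp:
  r0: data parity 0, sent rp 0 → ok
  r1: data parity 0, sent rp 1 → mismatch
  r2: data parity 0, sent rp 0 → ok
  r3: data parity 1, sent rp 1 → ok
Recompute each column's even parity and compare to cp:
  c0: data parity 0, sent cp 1 → mismatch
  c1: data parity 0, sent cp 0 → ok
  c2: data parity 1, sent cp 1 → ok
  c3: data parity 0, sent cp 0 → ok
Exactly one row (r1) and one column (c0) fail → the flipped bit is at their intersection.

row 1, column 0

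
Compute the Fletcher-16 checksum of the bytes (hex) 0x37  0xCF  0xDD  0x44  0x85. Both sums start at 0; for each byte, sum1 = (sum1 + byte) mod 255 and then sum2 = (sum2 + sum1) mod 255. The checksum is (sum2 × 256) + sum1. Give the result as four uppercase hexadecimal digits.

FAAE

Running sums (mod 255):
  after byte 0 (0x37): sum1=55, sum2=55
  after byte 1 (0xCF): sum1=7, sum2=62
  after byte 2 (0xDD): sum1=228, sum2=35
  after byte 3 (0x44): sum1=41, sum2=76
  after byte 4 (0x85): sum1=174, sum2=250
Checksum = sum2·256 + sum1 = 250·256 + 174 = 64174 = 0xFAAE.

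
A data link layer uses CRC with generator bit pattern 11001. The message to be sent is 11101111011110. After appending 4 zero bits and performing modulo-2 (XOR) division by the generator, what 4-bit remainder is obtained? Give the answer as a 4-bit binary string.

Append 4 zeros: 111011110111100000. Divide by 11001 (XOR where the leading bit is 1):
  pos 0: 11101 XOR 11001 = 00100
  pos 2: 10011 XOR 11001 = 01010
  pos 3: 10101 XOR 11001 = 01100
  pos 4: 11000 XOR 11001 = 00001
  pos 8: 11111 XOR 11001 = 00110
  pos 10: 11000 XOR 11001 = 00001
Remainder (last 4 bits) = 1000. This is the CRC / FCS.

1000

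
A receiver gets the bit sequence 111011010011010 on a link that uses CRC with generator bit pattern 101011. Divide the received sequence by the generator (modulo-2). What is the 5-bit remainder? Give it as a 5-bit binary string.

Modulo-2 division of 111011010011010 by 101011:
  pos 0: 111011 XOR 101011 = 010000
  pos 1: 100000 XOR 101011 = 001011
  pos 3: 101110 XOR 101011 = 000101
  pos 6: 101011 XOR 101011 = 000000
Remainder = 00010 (nonzero — an error is detected).

00010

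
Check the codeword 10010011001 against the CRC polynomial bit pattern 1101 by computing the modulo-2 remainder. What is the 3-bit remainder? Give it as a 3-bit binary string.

111

Modulo-2 division of 10010011001 by 1101:
  pos 0: 1001 XOR 1101 = 0100
  pos 1: 1000 XOR 1101 = 0101
  pos 2: 1010 XOR 1101 = 0111
  pos 3: 1111 XOR 1101 = 0010
  pos 5: 1010 XOR 1101 = 0111
  pos 6: 1110 XOR 1101 = 0011
Remainder = 111 (nonzero — an error is detected).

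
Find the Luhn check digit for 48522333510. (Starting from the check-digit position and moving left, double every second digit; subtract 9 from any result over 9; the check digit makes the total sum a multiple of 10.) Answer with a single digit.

Partial digits right→left: 0 1 5 3 3 3 2 2 5 8 4
Double every second digit counting from the check-digit position (so the 1st, 3rd, 5th, ... of the partial from the right).
  doubled (with −9 where >9): 0 1 6 4 1 8 → sum 20
  kept as-is: 1 3 3 2 8 → sum 17
Total = 20 + 17 = 37.
Check digit = (10 − (37 mod 10)) mod 10 = 3.

3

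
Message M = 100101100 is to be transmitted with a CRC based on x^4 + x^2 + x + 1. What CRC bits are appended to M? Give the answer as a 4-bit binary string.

0000

Append 4 zeros: 1001011000000. Divide by 10111 (XOR where the leading bit is 1):
  pos 0: 10010 XOR 10111 = 00101
  pos 2: 10111 XOR 10111 = 00000
Remainder (last 4 bits) = 0000. This is the CRC / FCS.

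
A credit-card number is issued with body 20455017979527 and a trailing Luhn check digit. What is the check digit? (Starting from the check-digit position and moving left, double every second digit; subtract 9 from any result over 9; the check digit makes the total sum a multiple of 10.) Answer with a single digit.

Partial digits right→left: 7 2 5 9 7 9 7 1 0 5 5 4 0 2
Double every second digit counting from the check-digit position (so the 1st, 3rd, 5th, ... of the partial from the right).
  doubled (with −9 where >9): 5 1 5 5 0 1 0 → sum 17
  kept as-is: 2 9 9 1 5 4 2 → sum 32
Total = 17 + 32 = 49.
Check digit = (10 − (49 mod 10)) mod 10 = 1.

1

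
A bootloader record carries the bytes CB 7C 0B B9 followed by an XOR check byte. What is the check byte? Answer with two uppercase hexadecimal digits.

05

XOR the bytes together:
  start with 0xCB
  0xCB ⊕ 0x7C = 0xB7
  0xB7 ⊕ 0x0B = 0xBC
  0xBC ⊕ 0xB9 = 0x05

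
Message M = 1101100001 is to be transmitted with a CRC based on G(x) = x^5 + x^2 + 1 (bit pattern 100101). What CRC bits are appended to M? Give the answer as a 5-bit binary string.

Append 5 zeros: 110110000100000. Divide by 100101 (XOR where the leading bit is 1):
  pos 0: 110110 XOR 100101 = 010011
  pos 1: 100110 XOR 100101 = 000011
  pos 5: 110010 XOR 100101 = 010111
  pos 6: 101110 XOR 100101 = 001011
  pos 8: 101100 XOR 100101 = 001001
Remainder (last 5 bits) = 10010. This is the CRC / FCS.

10010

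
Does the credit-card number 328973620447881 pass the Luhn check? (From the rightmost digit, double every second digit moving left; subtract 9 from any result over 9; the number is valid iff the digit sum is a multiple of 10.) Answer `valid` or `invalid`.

From the right, keep odd positions and double even positions (subtract 9 from any doubled value over 9):
  doubled (positions 2,4,...): 7 5 8 4 6 9 4 → sum 43
  kept (positions 1,3,...): 1 8 4 0 6 7 8 3 → sum 37
Total = 80.
80 mod 10 = 0, so the number is valid.

valid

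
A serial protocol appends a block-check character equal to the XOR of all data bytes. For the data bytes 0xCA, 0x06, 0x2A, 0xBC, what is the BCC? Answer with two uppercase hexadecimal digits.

5A

XOR the bytes together:
  start with 0xCA
  0xCA ⊕ 0x06 = 0xCC
  0xCC ⊕ 0x2A = 0xE6
  0xE6 ⊕ 0xBC = 0x5A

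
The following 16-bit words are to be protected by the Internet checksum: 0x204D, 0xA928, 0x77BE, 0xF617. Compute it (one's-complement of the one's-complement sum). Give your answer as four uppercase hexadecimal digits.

One's-complement addition (fold any carry out of bit 15 back into bit 0):
  0x204D + 0xA928 = 0x0C975
  0xC975 + 0x77BE = 0x14133 → wrap carry → 0x4134
  0x4134 + 0xF617 = 0x1374B → wrap carry → 0x374C
One's-complement sum = 0x374C.
Checksum = ~0x374C & 0xFFFF = 0xC8B3.

C8B3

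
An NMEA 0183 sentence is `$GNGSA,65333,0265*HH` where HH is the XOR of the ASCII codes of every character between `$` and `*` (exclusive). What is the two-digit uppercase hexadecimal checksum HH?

6D

XOR the ASCII codes of the payload characters:
  'G' = 0x47 → acc = 0x47
  'N' = 0x4E → acc = 0x09
  'G' = 0x47 → acc = 0x4E
  'S' = 0x53 → acc = 0x1D
  'A' = 0x41 → acc = 0x5C
  ',' = 0x2C → acc = 0x70
  '6' = 0x36 → acc = 0x46
  '5' = 0x35 → acc = 0x73
  '3' = 0x33 → acc = 0x40
  '3' = 0x33 → acc = 0x73
  '3' = 0x33 → acc = 0x40
  ',' = 0x2C → acc = 0x6C
  '0' = 0x30 → acc = 0x5C
  '2' = 0x32 → acc = 0x6E
  '6' = 0x36 → acc = 0x58
  '5' = 0x35 → acc = 0x6D
Checksum = 0x6D.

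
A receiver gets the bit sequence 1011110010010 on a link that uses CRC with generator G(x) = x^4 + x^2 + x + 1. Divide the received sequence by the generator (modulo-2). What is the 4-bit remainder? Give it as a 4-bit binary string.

0100

Modulo-2 division of 1011110010010 by 10111:
  pos 0: 10111 XOR 10111 = 00000
  pos 5: 10010 XOR 10111 = 00101
  pos 7: 10101 XOR 10111 = 00010
Remainder = 0100 (nonzero — an error is detected).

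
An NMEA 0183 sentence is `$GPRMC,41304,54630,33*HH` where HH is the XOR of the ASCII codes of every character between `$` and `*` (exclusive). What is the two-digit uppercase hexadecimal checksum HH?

61

XOR the ASCII codes of the payload characters:
  'G' = 0x47 → acc = 0x47
  'P' = 0x50 → acc = 0x17
  'R' = 0x52 → acc = 0x45
  'M' = 0x4D → acc = 0x08
  'C' = 0x43 → acc = 0x4B
  ',' = 0x2C → acc = 0x67
  '4' = 0x34 → acc = 0x53
  '1' = 0x31 → acc = 0x62
  '3' = 0x33 → acc = 0x51
  '0' = 0x30 → acc = 0x61
  '4' = 0x34 → acc = 0x55
  ',' = 0x2C → acc = 0x79
  '5' = 0x35 → acc = 0x4C
  '4' = 0x34 → acc = 0x78
  '6' = 0x36 → acc = 0x4E
  '3' = 0x33 → acc = 0x7D
  '0' = 0x30 → acc = 0x4D
  ',' = 0x2C → acc = 0x61
  '3' = 0x33 → acc = 0x52
  '3' = 0x33 → acc = 0x61
Checksum = 0x61.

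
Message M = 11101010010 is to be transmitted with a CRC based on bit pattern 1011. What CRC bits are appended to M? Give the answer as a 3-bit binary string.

Append 3 zeros: 11101010010000. Divide by 1011 (XOR where the leading bit is 1):
  pos 0: 1110 XOR 1011 = 0101
  pos 1: 1011 XOR 1011 = 0000
  pos 6: 1001 XOR 1011 = 0010
  pos 8: 1000 XOR 1011 = 0011
  pos 10: 1100 XOR 1011 = 0111
Remainder (last 3 bits) = 111. This is the CRC / FCS.

111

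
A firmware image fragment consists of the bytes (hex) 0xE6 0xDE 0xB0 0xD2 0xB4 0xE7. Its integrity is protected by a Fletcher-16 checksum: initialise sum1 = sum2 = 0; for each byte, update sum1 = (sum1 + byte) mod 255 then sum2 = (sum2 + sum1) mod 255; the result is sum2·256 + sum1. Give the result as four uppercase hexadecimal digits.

50E5

Running sums (mod 255):
  after byte 0 (0xE6): sum1=230, sum2=230
  after byte 1 (0xDE): sum1=197, sum2=172
  after byte 2 (0xB0): sum1=118, sum2=35
  after byte 3 (0xD2): sum1=73, sum2=108
  after byte 4 (0xB4): sum1=253, sum2=106
  after byte 5 (0xE7): sum1=229, sum2=80
Checksum = sum2·256 + sum1 = 80·256 + 229 = 20709 = 0x50E5.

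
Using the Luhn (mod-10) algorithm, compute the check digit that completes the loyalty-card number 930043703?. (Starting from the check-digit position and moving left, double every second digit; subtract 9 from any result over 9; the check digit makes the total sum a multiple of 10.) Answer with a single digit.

6

Partial digits right→left: 3 0 7 3 4 0 0 3 9
Double every second digit counting from the check-digit position (so the 1st, 3rd, 5th, ... of the partial from the right).
  doubled (with −9 where >9): 6 5 8 0 9 → sum 28
  kept as-is: 0 3 0 3 → sum 6
Total = 28 + 6 = 34.
Check digit = (10 − (34 mod 10)) mod 10 = 6.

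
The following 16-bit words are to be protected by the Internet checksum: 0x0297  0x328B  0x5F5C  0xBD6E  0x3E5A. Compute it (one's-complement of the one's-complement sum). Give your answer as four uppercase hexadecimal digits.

6FB8

One's-complement addition (fold any carry out of bit 15 back into bit 0):
  0x0297 + 0x328B = 0x03522
  0x3522 + 0x5F5C = 0x0947E
  0x947E + 0xBD6E = 0x151EC → wrap carry → 0x51ED
  0x51ED + 0x3E5A = 0x09047
One's-complement sum = 0x9047.
Checksum = ~0x9047 & 0xFFFF = 0x6FB8.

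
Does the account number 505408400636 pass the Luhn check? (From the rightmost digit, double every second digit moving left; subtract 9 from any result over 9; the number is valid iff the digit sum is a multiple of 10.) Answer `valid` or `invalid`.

valid

From the right, keep odd positions and double even positions (subtract 9 from any doubled value over 9):
  doubled (positions 2,4,...): 6 0 8 0 1 1 → sum 16
  kept (positions 1,3,...): 6 6 0 8 4 0 → sum 24
Total = 40.
40 mod 10 = 0, so the number is valid.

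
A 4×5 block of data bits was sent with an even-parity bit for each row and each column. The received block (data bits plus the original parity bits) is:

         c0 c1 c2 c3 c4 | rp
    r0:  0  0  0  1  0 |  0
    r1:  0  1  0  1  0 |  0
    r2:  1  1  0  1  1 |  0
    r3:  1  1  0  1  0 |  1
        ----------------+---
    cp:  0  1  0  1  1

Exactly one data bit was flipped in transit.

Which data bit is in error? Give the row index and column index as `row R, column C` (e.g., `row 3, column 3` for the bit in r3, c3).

row 0, column 3

Recompute each row's even parity and compare to rp:
  r0: data parity 1, sent rp 0 → mismatch
  r1: data parity 0, sent rp 0 → ok
  r2: data parity 0, sent rp 0 → ok
  r3: data parity 1, sent rp 1 → ok
Recompute each column's even parity and compare to cp:
  c0: data parity 0, sent cp 0 → ok
  c1: data parity 1, sent cp 1 → ok
  c2: data parity 0, sent cp 0 → ok
  c3: data parity 0, sent cp 1 → mismatch
  c4: data parity 1, sent cp 1 → ok
Exactly one row (r0) and one column (c3) fail → the flipped bit is at their intersection.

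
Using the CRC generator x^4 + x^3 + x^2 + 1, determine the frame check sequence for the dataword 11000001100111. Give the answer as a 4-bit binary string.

Append 4 zeros: 110000011001110000. Divide by 11101 (XOR where the leading bit is 1):
  pos 0: 11000 XOR 11101 = 00101
  pos 2: 10100 XOR 11101 = 01001
  pos 3: 10011 XOR 11101 = 01110
  pos 4: 11101 XOR 11101 = 00000
  pos 11: 11100 XOR 11101 = 00001
Remainder (last 4 bits) = 0100. This is the CRC / FCS.

0100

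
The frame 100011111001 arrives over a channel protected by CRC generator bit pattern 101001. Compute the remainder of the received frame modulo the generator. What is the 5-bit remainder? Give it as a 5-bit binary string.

Modulo-2 division of 100011111001 by 101001:
  pos 0: 100011 XOR 101001 = 001010
  pos 2: 101011 XOR 101001 = 000010
  pos 6: 101001 XOR 101001 = 000000
Remainder = 00000 (zero — the frame passes the CRC check).

00000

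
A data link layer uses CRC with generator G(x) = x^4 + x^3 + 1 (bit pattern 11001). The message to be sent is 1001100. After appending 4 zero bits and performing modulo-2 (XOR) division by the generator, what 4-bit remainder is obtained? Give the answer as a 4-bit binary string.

Append 4 zeros: 10011000000. Divide by 11001 (XOR where the leading bit is 1):
  pos 0: 10011 XOR 11001 = 01010
  pos 1: 10100 XOR 11001 = 01101
  pos 2: 11010 XOR 11001 = 00011
  pos 5: 11000 XOR 11001 = 00001
Remainder (last 4 bits) = 0010. This is the CRC / FCS.

0010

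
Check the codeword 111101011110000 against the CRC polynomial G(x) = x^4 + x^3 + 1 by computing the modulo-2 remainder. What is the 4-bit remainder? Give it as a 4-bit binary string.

Modulo-2 division of 111101011110000 by 11001:
  pos 0: 11110 XOR 11001 = 00111
  pos 2: 11110 XOR 11001 = 00111
  pos 4: 11111 XOR 11001 = 00110
  pos 6: 11011 XOR 11001 = 00010
  pos 9: 10000 XOR 11001 = 01001
  pos 10: 10010 XOR 11001 = 01011
Remainder = 1011 (nonzero — an error is detected).

1011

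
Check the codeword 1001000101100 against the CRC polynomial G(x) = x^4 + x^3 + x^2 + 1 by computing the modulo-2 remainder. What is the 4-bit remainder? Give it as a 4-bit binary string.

Modulo-2 division of 1001000101100 by 11101:
  pos 0: 10010 XOR 11101 = 01111
  pos 1: 11110 XOR 11101 = 00011
  pos 4: 11010 XOR 11101 = 00111
  pos 6: 11111 XOR 11101 = 00010
Remainder = 1000 (nonzero — an error is detected).

1000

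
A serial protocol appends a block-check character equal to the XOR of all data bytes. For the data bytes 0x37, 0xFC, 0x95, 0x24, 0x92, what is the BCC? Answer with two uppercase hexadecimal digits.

XOR the bytes together:
  start with 0x37
  0x37 ⊕ 0xFC = 0xCB
  0xCB ⊕ 0x95 = 0x5E
  0x5E ⊕ 0x24 = 0x7A
  0x7A ⊕ 0x92 = 0xE8

E8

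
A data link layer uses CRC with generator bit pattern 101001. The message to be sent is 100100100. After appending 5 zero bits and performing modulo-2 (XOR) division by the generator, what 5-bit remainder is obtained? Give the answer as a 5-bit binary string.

01011

Append 5 zeros: 10010010000000. Divide by 101001 (XOR where the leading bit is 1):
  pos 0: 100100 XOR 101001 = 001101
  pos 2: 110110 XOR 101001 = 011111
  pos 3: 111110 XOR 101001 = 010111
  pos 4: 101110 XOR 101001 = 000111
  pos 7: 111000 XOR 101001 = 010001
  pos 8: 100010 XOR 101001 = 001011
Remainder (last 5 bits) = 01011. This is the CRC / FCS.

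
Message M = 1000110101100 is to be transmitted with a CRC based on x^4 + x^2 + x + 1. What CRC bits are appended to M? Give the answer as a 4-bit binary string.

0011

Append 4 zeros: 10001101011000000. Divide by 10111 (XOR where the leading bit is 1):
  pos 0: 10001 XOR 10111 = 00110
  pos 2: 11010 XOR 10111 = 01101
  pos 3: 11011 XOR 10111 = 01100
  pos 4: 11000 XOR 10111 = 01111
  pos 5: 11111 XOR 10111 = 01000
  pos 6: 10001 XOR 10111 = 00110
  pos 8: 11000 XOR 10111 = 01111
  pos 9: 11110 XOR 10111 = 01001
  pos 10: 10010 XOR 10111 = 00101
  pos 12: 10100 XOR 10111 = 00011
Remainder (last 4 bits) = 0011. This is the CRC / FCS.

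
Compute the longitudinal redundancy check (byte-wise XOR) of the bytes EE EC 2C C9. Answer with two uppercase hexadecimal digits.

E7

XOR the bytes together:
  start with 0xEE
  0xEE ⊕ 0xEC = 0x02
  0x02 ⊕ 0x2C = 0x2E
  0x2E ⊕ 0xC9 = 0xE7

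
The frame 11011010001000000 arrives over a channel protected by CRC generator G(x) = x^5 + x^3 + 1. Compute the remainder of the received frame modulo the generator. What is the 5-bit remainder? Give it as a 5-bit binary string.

Modulo-2 division of 11011010001000000 by 101001:
  pos 0: 110110 XOR 101001 = 011111
  pos 1: 111111 XOR 101001 = 010110
  pos 2: 101100 XOR 101001 = 000101
  pos 5: 101001 XOR 101001 = 000000
Remainder = 00000 (zero — the frame passes the CRC check).

00000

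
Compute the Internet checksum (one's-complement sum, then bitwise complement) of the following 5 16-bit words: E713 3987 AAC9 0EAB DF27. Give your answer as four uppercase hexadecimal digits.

One's-complement addition (fold any carry out of bit 15 back into bit 0):
  0xE713 + 0x3987 = 0x1209A → wrap carry → 0x209B
  0x209B + 0xAAC9 = 0x0CB64
  0xCB64 + 0x0EAB = 0x0DA0F
  0xDA0F + 0xDF27 = 0x1B936 → wrap carry → 0xB937
One's-complement sum = 0xB937.
Checksum = ~0xB937 & 0xFFFF = 0x46C8.

46C8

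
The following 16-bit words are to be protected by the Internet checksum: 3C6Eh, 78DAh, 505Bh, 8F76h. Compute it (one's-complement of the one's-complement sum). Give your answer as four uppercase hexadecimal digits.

One's-complement addition (fold any carry out of bit 15 back into bit 0):
  0x3C6E + 0x78DA = 0x0B548
  0xB548 + 0x505B = 0x105A3 → wrap carry → 0x05A4
  0x05A4 + 0x8F76 = 0x0951A
One's-complement sum = 0x951A.
Checksum = ~0x951A & 0xFFFF = 0x6AE5.

6AE5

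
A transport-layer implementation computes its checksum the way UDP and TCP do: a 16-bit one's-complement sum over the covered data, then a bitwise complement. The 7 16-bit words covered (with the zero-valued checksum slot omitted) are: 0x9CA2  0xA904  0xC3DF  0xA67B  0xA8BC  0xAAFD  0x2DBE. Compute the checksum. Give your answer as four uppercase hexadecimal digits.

CE84

One's-complement addition (fold any carry out of bit 15 back into bit 0):
  0x9CA2 + 0xA904 = 0x145A6 → wrap carry → 0x45A7
  0x45A7 + 0xC3DF = 0x10986 → wrap carry → 0x0987
  0x0987 + 0xA67B = 0x0B002
  0xB002 + 0xA8BC = 0x158BE → wrap carry → 0x58BF
  0x58BF + 0xAAFD = 0x103BC → wrap carry → 0x03BD
  0x03BD + 0x2DBE = 0x0317B
One's-complement sum = 0x317B.
Checksum = ~0x317B & 0xFFFF = 0xCE84.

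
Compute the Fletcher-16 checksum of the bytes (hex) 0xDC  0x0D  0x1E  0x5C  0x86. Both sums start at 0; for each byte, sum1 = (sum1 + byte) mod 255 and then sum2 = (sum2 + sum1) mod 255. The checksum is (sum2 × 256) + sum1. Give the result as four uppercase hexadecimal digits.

Running sums (mod 255):
  after byte 0 (0xDC): sum1=220, sum2=220
  after byte 1 (0x0D): sum1=233, sum2=198
  after byte 2 (0x1E): sum1=8, sum2=206
  after byte 3 (0x5C): sum1=100, sum2=51
  after byte 4 (0x86): sum1=234, sum2=30
Checksum = sum2·256 + sum1 = 30·256 + 234 = 7914 = 0x1EEA.

1EEA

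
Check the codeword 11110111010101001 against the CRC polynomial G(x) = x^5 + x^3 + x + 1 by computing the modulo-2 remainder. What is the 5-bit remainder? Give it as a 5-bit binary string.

Modulo-2 division of 11110111010101001 by 101011:
  pos 0: 111101 XOR 101011 = 010110
  pos 1: 101101 XOR 101011 = 000110
  pos 4: 110101 XOR 101011 = 011110
  pos 5: 111100 XOR 101011 = 010111
  pos 6: 101111 XOR 101011 = 000100
  pos 9: 100010 XOR 101011 = 001001
  pos 11: 100101 XOR 101011 = 001110
Remainder = 01110 (nonzero — an error is detected).

01110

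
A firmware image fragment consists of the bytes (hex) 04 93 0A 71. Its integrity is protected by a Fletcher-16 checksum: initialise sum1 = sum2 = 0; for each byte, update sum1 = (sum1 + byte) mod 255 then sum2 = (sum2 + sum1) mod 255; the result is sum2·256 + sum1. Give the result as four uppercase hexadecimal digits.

5013

Running sums (mod 255):
  after byte 0 (04): sum1=4, sum2=4
  after byte 1 (93): sum1=151, sum2=155
  after byte 2 (0A): sum1=161, sum2=61
  after byte 3 (71): sum1=19, sum2=80
Checksum = sum2·256 + sum1 = 80·256 + 19 = 20499 = 0x5013.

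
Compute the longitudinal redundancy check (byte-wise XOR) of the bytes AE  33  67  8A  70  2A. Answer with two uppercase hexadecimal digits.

2A

XOR the bytes together:
  start with 0xAE
  0xAE ⊕ 0x33 = 0x9D
  0x9D ⊕ 0x67 = 0xFA
  0xFA ⊕ 0x8A = 0x70
  0x70 ⊕ 0x70 = 0x00
  0x00 ⊕ 0x2A = 0x2A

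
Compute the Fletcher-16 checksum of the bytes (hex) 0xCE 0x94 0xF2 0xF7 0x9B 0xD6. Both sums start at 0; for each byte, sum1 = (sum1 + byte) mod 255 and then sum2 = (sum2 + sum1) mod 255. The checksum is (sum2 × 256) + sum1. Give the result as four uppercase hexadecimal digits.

Running sums (mod 255):
  after byte 0 (0xCE): sum1=206, sum2=206
  after byte 1 (0x94): sum1=99, sum2=50
  after byte 2 (0xF2): sum1=86, sum2=136
  after byte 3 (0xF7): sum1=78, sum2=214
  after byte 4 (0x9B): sum1=233, sum2=192
  after byte 5 (0xD6): sum1=192, sum2=129
Checksum = sum2·256 + sum1 = 129·256 + 192 = 33216 = 0x81C0.

81C0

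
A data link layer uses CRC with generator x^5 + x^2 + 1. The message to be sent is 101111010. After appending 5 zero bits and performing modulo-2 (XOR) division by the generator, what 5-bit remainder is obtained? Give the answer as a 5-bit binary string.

10111

Append 5 zeros: 10111101000000. Divide by 100101 (XOR where the leading bit is 1):
  pos 0: 101111 XOR 100101 = 001010
  pos 2: 101001 XOR 100101 = 001100
  pos 4: 110000 XOR 100101 = 010101
  pos 5: 101010 XOR 100101 = 001111
  pos 7: 111100 XOR 100101 = 011001
  pos 8: 110010 XOR 100101 = 010111
Remainder (last 5 bits) = 10111. This is the CRC / FCS.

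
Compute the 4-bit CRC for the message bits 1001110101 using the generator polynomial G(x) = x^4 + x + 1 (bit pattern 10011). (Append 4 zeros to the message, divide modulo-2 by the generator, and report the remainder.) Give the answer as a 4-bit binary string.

Append 4 zeros: 10011101010000. Divide by 10011 (XOR where the leading bit is 1):
  pos 0: 10011 XOR 10011 = 00000
  pos 5: 10101 XOR 10011 = 00110
  pos 7: 11000 XOR 10011 = 01011
  pos 8: 10110 XOR 10011 = 00101
Remainder (last 4 bits) = 1010. This is the CRC / FCS.

1010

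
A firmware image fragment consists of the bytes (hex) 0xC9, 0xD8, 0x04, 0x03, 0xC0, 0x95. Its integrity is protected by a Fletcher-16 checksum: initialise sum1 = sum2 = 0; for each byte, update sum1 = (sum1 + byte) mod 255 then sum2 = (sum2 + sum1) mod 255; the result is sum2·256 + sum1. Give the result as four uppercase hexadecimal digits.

2700

Running sums (mod 255):
  after byte 0 (0xC9): sum1=201, sum2=201
  after byte 1 (0xD8): sum1=162, sum2=108
  after byte 2 (0x04): sum1=166, sum2=19
  after byte 3 (0x03): sum1=169, sum2=188
  after byte 4 (0xC0): sum1=106, sum2=39
  after byte 5 (0x95): sum1=0, sum2=39
Checksum = sum2·256 + sum1 = 39·256 + 0 = 9984 = 0x2700.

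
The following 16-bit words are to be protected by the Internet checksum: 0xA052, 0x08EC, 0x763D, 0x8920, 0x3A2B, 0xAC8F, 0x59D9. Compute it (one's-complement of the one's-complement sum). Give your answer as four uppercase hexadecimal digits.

16CF

One's-complement addition (fold any carry out of bit 15 back into bit 0):
  0xA052 + 0x08EC = 0x0A93E
  0xA93E + 0x763D = 0x11F7B → wrap carry → 0x1F7C
  0x1F7C + 0x8920 = 0x0A89C
  0xA89C + 0x3A2B = 0x0E2C7
  0xE2C7 + 0xAC8F = 0x18F56 → wrap carry → 0x8F57
  0x8F57 + 0x59D9 = 0x0E930
One's-complement sum = 0xE930.
Checksum = ~0xE930 & 0xFFFF = 0x16CF.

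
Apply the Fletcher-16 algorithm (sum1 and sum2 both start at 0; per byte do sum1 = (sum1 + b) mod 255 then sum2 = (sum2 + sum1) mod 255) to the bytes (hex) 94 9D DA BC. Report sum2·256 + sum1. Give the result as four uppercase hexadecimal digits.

9DC9

Running sums (mod 255):
  after byte 0 (94): sum1=148, sum2=148
  after byte 1 (9D): sum1=50, sum2=198
  after byte 2 (DA): sum1=13, sum2=211
  after byte 3 (BC): sum1=201, sum2=157
Checksum = sum2·256 + sum1 = 157·256 + 201 = 40393 = 0x9DC9.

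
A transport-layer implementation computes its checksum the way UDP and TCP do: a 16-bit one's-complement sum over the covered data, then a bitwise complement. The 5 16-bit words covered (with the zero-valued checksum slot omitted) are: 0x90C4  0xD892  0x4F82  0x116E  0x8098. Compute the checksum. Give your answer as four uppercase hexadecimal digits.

One's-complement addition (fold any carry out of bit 15 back into bit 0):
  0x90C4 + 0xD892 = 0x16956 → wrap carry → 0x6957
  0x6957 + 0x4F82 = 0x0B8D9
  0xB8D9 + 0x116E = 0x0CA47
  0xCA47 + 0x8098 = 0x14ADF → wrap carry → 0x4AE0
One's-complement sum = 0x4AE0.
Checksum = ~0x4AE0 & 0xFFFF = 0xB51F.

B51F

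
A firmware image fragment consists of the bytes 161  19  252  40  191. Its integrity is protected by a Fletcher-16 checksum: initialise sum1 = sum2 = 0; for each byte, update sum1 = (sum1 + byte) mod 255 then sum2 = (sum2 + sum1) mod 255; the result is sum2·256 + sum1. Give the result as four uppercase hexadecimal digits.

Running sums (mod 255):
  after byte 0 (161): sum1=161, sum2=161
  after byte 1 (19): sum1=180, sum2=86
  after byte 2 (252): sum1=177, sum2=8
  after byte 3 (40): sum1=217, sum2=225
  after byte 4 (191): sum1=153, sum2=123
Checksum = sum2·256 + sum1 = 123·256 + 153 = 31641 = 0x7B99.

7B99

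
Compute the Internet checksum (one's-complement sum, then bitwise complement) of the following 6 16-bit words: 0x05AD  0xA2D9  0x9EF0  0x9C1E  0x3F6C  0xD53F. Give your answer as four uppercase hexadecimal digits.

07BE

One's-complement addition (fold any carry out of bit 15 back into bit 0):
  0x05AD + 0xA2D9 = 0x0A886
  0xA886 + 0x9EF0 = 0x14776 → wrap carry → 0x4777
  0x4777 + 0x9C1E = 0x0E395
  0xE395 + 0x3F6C = 0x12301 → wrap carry → 0x2302
  0x2302 + 0xD53F = 0x0F841
One's-complement sum = 0xF841.
Checksum = ~0xF841 & 0xFFFF = 0x07BE.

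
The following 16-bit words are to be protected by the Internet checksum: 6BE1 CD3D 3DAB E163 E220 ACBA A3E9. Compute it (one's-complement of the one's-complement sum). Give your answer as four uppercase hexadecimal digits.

750C

One's-complement addition (fold any carry out of bit 15 back into bit 0):
  0x6BE1 + 0xCD3D = 0x1391E → wrap carry → 0x391F
  0x391F + 0x3DAB = 0x076CA
  0x76CA + 0xE163 = 0x1582D → wrap carry → 0x582E
  0x582E + 0xE220 = 0x13A4E → wrap carry → 0x3A4F
  0x3A4F + 0xACBA = 0x0E709
  0xE709 + 0xA3E9 = 0x18AF2 → wrap carry → 0x8AF3
One's-complement sum = 0x8AF3.
Checksum = ~0x8AF3 & 0xFFFF = 0x750C.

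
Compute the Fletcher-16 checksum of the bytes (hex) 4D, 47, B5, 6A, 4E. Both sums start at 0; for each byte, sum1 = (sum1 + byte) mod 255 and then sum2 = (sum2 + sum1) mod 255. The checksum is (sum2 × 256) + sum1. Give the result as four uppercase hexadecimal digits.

Running sums (mod 255):
  after byte 0 (4D): sum1=77, sum2=77
  after byte 1 (47): sum1=148, sum2=225
  after byte 2 (B5): sum1=74, sum2=44
  after byte 3 (6A): sum1=180, sum2=224
  after byte 4 (4E): sum1=3, sum2=227
Checksum = sum2·256 + sum1 = 227·256 + 3 = 58115 = 0xE303.

E303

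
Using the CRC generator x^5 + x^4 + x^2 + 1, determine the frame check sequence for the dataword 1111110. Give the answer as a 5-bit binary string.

10010

Append 5 zeros: 111111000000. Divide by 110101 (XOR where the leading bit is 1):
  pos 0: 111111 XOR 110101 = 001010
  pos 2: 101000 XOR 110101 = 011101
  pos 3: 111010 XOR 110101 = 001111
  pos 5: 111100 XOR 110101 = 001001
Remainder (last 5 bits) = 10010. This is the CRC / FCS.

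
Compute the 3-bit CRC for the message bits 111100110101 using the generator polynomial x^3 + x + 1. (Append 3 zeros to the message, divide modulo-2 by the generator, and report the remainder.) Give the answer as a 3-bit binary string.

Append 3 zeros: 111100110101000. Divide by 1011 (XOR where the leading bit is 1):
  pos 0: 1111 XOR 1011 = 0100
  pos 1: 1000 XOR 1011 = 0011
  pos 3: 1101 XOR 1011 = 0110
  pos 4: 1101 XOR 1011 = 0110
  pos 5: 1100 XOR 1011 = 0111
  pos 6: 1111 XOR 1011 = 0100
  pos 7: 1000 XOR 1011 = 0011
  pos 9: 1110 XOR 1011 = 0101
  pos 10: 1010 XOR 1011 = 0001
Remainder (last 3 bits) = 010. This is the CRC / FCS.

010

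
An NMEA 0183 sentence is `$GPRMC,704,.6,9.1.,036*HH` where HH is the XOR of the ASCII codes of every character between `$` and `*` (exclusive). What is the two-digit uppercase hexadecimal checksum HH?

XOR the ASCII codes of the payload characters:
  'G' = 0x47 → acc = 0x47
  'P' = 0x50 → acc = 0x17
  'R' = 0x52 → acc = 0x45
  'M' = 0x4D → acc = 0x08
  'C' = 0x43 → acc = 0x4B
  ',' = 0x2C → acc = 0x67
  '7' = 0x37 → acc = 0x50
  '0' = 0x30 → acc = 0x60
  '4' = 0x34 → acc = 0x54
  ',' = 0x2C → acc = 0x78
  '.' = 0x2E → acc = 0x56
  '6' = 0x36 → acc = 0x60
  ',' = 0x2C → acc = 0x4C
  '9' = 0x39 → acc = 0x75
  '.' = 0x2E → acc = 0x5B
  '1' = 0x31 → acc = 0x6A
  '.' = 0x2E → acc = 0x44
  ',' = 0x2C → acc = 0x68
  '0' = 0x30 → acc = 0x58
  '3' = 0x33 → acc = 0x6B
  '6' = 0x36 → acc = 0x5D
Checksum = 0x5D.

5D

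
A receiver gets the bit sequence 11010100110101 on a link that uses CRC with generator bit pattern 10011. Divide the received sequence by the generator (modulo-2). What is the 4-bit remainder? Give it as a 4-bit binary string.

0000

Modulo-2 division of 11010100110101 by 10011:
  pos 0: 11010 XOR 10011 = 01001
  pos 1: 10011 XOR 10011 = 00000
  pos 8: 11010 XOR 10011 = 01001
  pos 9: 10011 XOR 10011 = 00000
Remainder = 0000 (zero — the frame passes the CRC check).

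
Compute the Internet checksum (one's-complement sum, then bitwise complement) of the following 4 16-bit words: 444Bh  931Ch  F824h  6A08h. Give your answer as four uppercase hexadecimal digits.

C66A

One's-complement addition (fold any carry out of bit 15 back into bit 0):
  0x444B + 0x931C = 0x0D767
  0xD767 + 0xF824 = 0x1CF8B → wrap carry → 0xCF8C
  0xCF8C + 0x6A08 = 0x13994 → wrap carry → 0x3995
One's-complement sum = 0x3995.
Checksum = ~0x3995 & 0xFFFF = 0xC66A.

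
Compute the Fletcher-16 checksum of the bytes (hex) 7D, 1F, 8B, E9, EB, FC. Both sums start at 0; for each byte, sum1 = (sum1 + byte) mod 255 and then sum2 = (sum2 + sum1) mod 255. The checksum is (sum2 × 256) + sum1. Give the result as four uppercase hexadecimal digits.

4DFA

Running sums (mod 255):
  after byte 0 (7D): sum1=125, sum2=125
  after byte 1 (1F): sum1=156, sum2=26
  after byte 2 (8B): sum1=40, sum2=66
  after byte 3 (E9): sum1=18, sum2=84
  after byte 4 (EB): sum1=253, sum2=82
  after byte 5 (FC): sum1=250, sum2=77
Checksum = sum2·256 + sum1 = 77·256 + 250 = 19962 = 0x4DFA.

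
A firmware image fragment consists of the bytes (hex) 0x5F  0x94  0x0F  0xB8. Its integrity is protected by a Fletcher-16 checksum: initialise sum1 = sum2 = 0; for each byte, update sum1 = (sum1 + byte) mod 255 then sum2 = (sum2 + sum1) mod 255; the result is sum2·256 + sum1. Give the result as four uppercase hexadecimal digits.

12BB

Running sums (mod 255):
  after byte 0 (0x5F): sum1=95, sum2=95
  after byte 1 (0x94): sum1=243, sum2=83
  after byte 2 (0x0F): sum1=3, sum2=86
  after byte 3 (0xB8): sum1=187, sum2=18
Checksum = sum2·256 + sum1 = 18·256 + 187 = 4795 = 0x12BB.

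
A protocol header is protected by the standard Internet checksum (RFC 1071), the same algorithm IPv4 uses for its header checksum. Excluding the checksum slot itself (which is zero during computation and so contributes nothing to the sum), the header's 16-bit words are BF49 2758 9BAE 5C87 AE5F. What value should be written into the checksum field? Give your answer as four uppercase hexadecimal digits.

One's-complement addition (fold any carry out of bit 15 back into bit 0):
  0xBF49 + 0x2758 = 0x0E6A1
  0xE6A1 + 0x9BAE = 0x1824F → wrap carry → 0x8250
  0x8250 + 0x5C87 = 0x0DED7
  0xDED7 + 0xAE5F = 0x18D36 → wrap carry → 0x8D37
One's-complement sum = 0x8D37.
Checksum = ~0x8D37 & 0xFFFF = 0x72C8.

72C8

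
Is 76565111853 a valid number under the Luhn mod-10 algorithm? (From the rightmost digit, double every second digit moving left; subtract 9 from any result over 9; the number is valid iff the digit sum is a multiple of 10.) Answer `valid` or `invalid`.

valid

From the right, keep odd positions and double even positions (subtract 9 from any doubled value over 9):
  doubled (positions 2,4,...): 1 2 2 3 3 → sum 11
  kept (positions 1,3,...): 3 8 1 5 5 7 → sum 29
Total = 40.
40 mod 10 = 0, so the number is valid.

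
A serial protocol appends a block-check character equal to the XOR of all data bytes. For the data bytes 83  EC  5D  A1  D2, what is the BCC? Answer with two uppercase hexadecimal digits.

41

XOR the bytes together:
  start with 0x83
  0x83 ⊕ 0xEC = 0x6F
  0x6F ⊕ 0x5D = 0x32
  0x32 ⊕ 0xA1 = 0x93
  0x93 ⊕ 0xD2 = 0x41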